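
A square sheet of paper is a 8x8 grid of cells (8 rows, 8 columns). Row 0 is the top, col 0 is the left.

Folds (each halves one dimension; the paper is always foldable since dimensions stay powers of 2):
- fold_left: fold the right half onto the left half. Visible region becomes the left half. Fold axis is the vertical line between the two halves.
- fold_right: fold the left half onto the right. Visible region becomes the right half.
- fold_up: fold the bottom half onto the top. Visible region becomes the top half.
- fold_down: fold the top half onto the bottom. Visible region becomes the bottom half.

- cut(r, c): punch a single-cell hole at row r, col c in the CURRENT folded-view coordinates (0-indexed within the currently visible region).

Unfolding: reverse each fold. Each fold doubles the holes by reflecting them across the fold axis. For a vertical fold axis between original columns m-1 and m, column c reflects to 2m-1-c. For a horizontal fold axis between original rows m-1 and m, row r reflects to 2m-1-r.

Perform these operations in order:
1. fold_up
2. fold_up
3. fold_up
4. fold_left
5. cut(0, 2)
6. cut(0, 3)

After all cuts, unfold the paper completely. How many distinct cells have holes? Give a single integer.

Answer: 32

Derivation:
Op 1 fold_up: fold axis h@4; visible region now rows[0,4) x cols[0,8) = 4x8
Op 2 fold_up: fold axis h@2; visible region now rows[0,2) x cols[0,8) = 2x8
Op 3 fold_up: fold axis h@1; visible region now rows[0,1) x cols[0,8) = 1x8
Op 4 fold_left: fold axis v@4; visible region now rows[0,1) x cols[0,4) = 1x4
Op 5 cut(0, 2): punch at orig (0,2); cuts so far [(0, 2)]; region rows[0,1) x cols[0,4) = 1x4
Op 6 cut(0, 3): punch at orig (0,3); cuts so far [(0, 2), (0, 3)]; region rows[0,1) x cols[0,4) = 1x4
Unfold 1 (reflect across v@4): 4 holes -> [(0, 2), (0, 3), (0, 4), (0, 5)]
Unfold 2 (reflect across h@1): 8 holes -> [(0, 2), (0, 3), (0, 4), (0, 5), (1, 2), (1, 3), (1, 4), (1, 5)]
Unfold 3 (reflect across h@2): 16 holes -> [(0, 2), (0, 3), (0, 4), (0, 5), (1, 2), (1, 3), (1, 4), (1, 5), (2, 2), (2, 3), (2, 4), (2, 5), (3, 2), (3, 3), (3, 4), (3, 5)]
Unfold 4 (reflect across h@4): 32 holes -> [(0, 2), (0, 3), (0, 4), (0, 5), (1, 2), (1, 3), (1, 4), (1, 5), (2, 2), (2, 3), (2, 4), (2, 5), (3, 2), (3, 3), (3, 4), (3, 5), (4, 2), (4, 3), (4, 4), (4, 5), (5, 2), (5, 3), (5, 4), (5, 5), (6, 2), (6, 3), (6, 4), (6, 5), (7, 2), (7, 3), (7, 4), (7, 5)]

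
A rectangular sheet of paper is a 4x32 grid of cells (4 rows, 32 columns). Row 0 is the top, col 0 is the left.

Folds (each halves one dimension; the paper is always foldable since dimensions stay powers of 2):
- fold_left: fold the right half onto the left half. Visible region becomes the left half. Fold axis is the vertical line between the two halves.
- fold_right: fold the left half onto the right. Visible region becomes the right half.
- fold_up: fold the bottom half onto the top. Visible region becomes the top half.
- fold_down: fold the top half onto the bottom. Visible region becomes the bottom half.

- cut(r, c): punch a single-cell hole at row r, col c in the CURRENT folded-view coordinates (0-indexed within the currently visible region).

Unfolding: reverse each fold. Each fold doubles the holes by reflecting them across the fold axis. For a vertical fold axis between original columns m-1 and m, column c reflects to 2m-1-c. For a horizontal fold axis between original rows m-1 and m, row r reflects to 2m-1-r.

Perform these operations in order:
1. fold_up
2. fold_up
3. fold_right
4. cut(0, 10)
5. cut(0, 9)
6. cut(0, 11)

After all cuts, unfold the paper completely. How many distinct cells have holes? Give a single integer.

Op 1 fold_up: fold axis h@2; visible region now rows[0,2) x cols[0,32) = 2x32
Op 2 fold_up: fold axis h@1; visible region now rows[0,1) x cols[0,32) = 1x32
Op 3 fold_right: fold axis v@16; visible region now rows[0,1) x cols[16,32) = 1x16
Op 4 cut(0, 10): punch at orig (0,26); cuts so far [(0, 26)]; region rows[0,1) x cols[16,32) = 1x16
Op 5 cut(0, 9): punch at orig (0,25); cuts so far [(0, 25), (0, 26)]; region rows[0,1) x cols[16,32) = 1x16
Op 6 cut(0, 11): punch at orig (0,27); cuts so far [(0, 25), (0, 26), (0, 27)]; region rows[0,1) x cols[16,32) = 1x16
Unfold 1 (reflect across v@16): 6 holes -> [(0, 4), (0, 5), (0, 6), (0, 25), (0, 26), (0, 27)]
Unfold 2 (reflect across h@1): 12 holes -> [(0, 4), (0, 5), (0, 6), (0, 25), (0, 26), (0, 27), (1, 4), (1, 5), (1, 6), (1, 25), (1, 26), (1, 27)]
Unfold 3 (reflect across h@2): 24 holes -> [(0, 4), (0, 5), (0, 6), (0, 25), (0, 26), (0, 27), (1, 4), (1, 5), (1, 6), (1, 25), (1, 26), (1, 27), (2, 4), (2, 5), (2, 6), (2, 25), (2, 26), (2, 27), (3, 4), (3, 5), (3, 6), (3, 25), (3, 26), (3, 27)]

Answer: 24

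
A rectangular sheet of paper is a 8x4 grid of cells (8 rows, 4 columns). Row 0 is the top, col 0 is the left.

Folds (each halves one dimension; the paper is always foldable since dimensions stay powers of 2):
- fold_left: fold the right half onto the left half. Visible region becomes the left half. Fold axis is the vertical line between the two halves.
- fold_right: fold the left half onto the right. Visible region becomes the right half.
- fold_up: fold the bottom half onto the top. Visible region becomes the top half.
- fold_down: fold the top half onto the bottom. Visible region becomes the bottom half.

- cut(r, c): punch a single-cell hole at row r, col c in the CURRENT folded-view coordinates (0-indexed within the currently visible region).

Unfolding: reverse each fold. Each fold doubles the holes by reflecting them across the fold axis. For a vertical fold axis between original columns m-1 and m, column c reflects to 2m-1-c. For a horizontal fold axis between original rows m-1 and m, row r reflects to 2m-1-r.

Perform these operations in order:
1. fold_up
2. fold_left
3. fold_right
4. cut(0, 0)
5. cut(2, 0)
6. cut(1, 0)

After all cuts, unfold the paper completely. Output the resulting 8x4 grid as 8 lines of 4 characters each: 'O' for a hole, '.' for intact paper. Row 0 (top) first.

Answer: OOOO
OOOO
OOOO
....
....
OOOO
OOOO
OOOO

Derivation:
Op 1 fold_up: fold axis h@4; visible region now rows[0,4) x cols[0,4) = 4x4
Op 2 fold_left: fold axis v@2; visible region now rows[0,4) x cols[0,2) = 4x2
Op 3 fold_right: fold axis v@1; visible region now rows[0,4) x cols[1,2) = 4x1
Op 4 cut(0, 0): punch at orig (0,1); cuts so far [(0, 1)]; region rows[0,4) x cols[1,2) = 4x1
Op 5 cut(2, 0): punch at orig (2,1); cuts so far [(0, 1), (2, 1)]; region rows[0,4) x cols[1,2) = 4x1
Op 6 cut(1, 0): punch at orig (1,1); cuts so far [(0, 1), (1, 1), (2, 1)]; region rows[0,4) x cols[1,2) = 4x1
Unfold 1 (reflect across v@1): 6 holes -> [(0, 0), (0, 1), (1, 0), (1, 1), (2, 0), (2, 1)]
Unfold 2 (reflect across v@2): 12 holes -> [(0, 0), (0, 1), (0, 2), (0, 3), (1, 0), (1, 1), (1, 2), (1, 3), (2, 0), (2, 1), (2, 2), (2, 3)]
Unfold 3 (reflect across h@4): 24 holes -> [(0, 0), (0, 1), (0, 2), (0, 3), (1, 0), (1, 1), (1, 2), (1, 3), (2, 0), (2, 1), (2, 2), (2, 3), (5, 0), (5, 1), (5, 2), (5, 3), (6, 0), (6, 1), (6, 2), (6, 3), (7, 0), (7, 1), (7, 2), (7, 3)]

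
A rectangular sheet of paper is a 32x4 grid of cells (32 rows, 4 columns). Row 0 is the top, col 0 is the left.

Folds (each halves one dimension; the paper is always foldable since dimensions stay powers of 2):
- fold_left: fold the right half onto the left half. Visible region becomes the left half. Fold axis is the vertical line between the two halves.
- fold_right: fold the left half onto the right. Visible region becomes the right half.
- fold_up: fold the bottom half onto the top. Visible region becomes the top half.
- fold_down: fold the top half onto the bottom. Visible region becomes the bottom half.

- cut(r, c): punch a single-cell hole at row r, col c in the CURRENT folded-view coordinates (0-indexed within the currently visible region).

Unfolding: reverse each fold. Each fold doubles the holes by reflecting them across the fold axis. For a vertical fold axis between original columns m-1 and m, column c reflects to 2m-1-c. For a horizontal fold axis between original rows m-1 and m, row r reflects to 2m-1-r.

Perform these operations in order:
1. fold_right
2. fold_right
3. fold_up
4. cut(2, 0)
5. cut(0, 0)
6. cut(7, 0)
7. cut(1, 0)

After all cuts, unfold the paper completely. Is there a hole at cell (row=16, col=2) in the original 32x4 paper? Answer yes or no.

Answer: no

Derivation:
Op 1 fold_right: fold axis v@2; visible region now rows[0,32) x cols[2,4) = 32x2
Op 2 fold_right: fold axis v@3; visible region now rows[0,32) x cols[3,4) = 32x1
Op 3 fold_up: fold axis h@16; visible region now rows[0,16) x cols[3,4) = 16x1
Op 4 cut(2, 0): punch at orig (2,3); cuts so far [(2, 3)]; region rows[0,16) x cols[3,4) = 16x1
Op 5 cut(0, 0): punch at orig (0,3); cuts so far [(0, 3), (2, 3)]; region rows[0,16) x cols[3,4) = 16x1
Op 6 cut(7, 0): punch at orig (7,3); cuts so far [(0, 3), (2, 3), (7, 3)]; region rows[0,16) x cols[3,4) = 16x1
Op 7 cut(1, 0): punch at orig (1,3); cuts so far [(0, 3), (1, 3), (2, 3), (7, 3)]; region rows[0,16) x cols[3,4) = 16x1
Unfold 1 (reflect across h@16): 8 holes -> [(0, 3), (1, 3), (2, 3), (7, 3), (24, 3), (29, 3), (30, 3), (31, 3)]
Unfold 2 (reflect across v@3): 16 holes -> [(0, 2), (0, 3), (1, 2), (1, 3), (2, 2), (2, 3), (7, 2), (7, 3), (24, 2), (24, 3), (29, 2), (29, 3), (30, 2), (30, 3), (31, 2), (31, 3)]
Unfold 3 (reflect across v@2): 32 holes -> [(0, 0), (0, 1), (0, 2), (0, 3), (1, 0), (1, 1), (1, 2), (1, 3), (2, 0), (2, 1), (2, 2), (2, 3), (7, 0), (7, 1), (7, 2), (7, 3), (24, 0), (24, 1), (24, 2), (24, 3), (29, 0), (29, 1), (29, 2), (29, 3), (30, 0), (30, 1), (30, 2), (30, 3), (31, 0), (31, 1), (31, 2), (31, 3)]
Holes: [(0, 0), (0, 1), (0, 2), (0, 3), (1, 0), (1, 1), (1, 2), (1, 3), (2, 0), (2, 1), (2, 2), (2, 3), (7, 0), (7, 1), (7, 2), (7, 3), (24, 0), (24, 1), (24, 2), (24, 3), (29, 0), (29, 1), (29, 2), (29, 3), (30, 0), (30, 1), (30, 2), (30, 3), (31, 0), (31, 1), (31, 2), (31, 3)]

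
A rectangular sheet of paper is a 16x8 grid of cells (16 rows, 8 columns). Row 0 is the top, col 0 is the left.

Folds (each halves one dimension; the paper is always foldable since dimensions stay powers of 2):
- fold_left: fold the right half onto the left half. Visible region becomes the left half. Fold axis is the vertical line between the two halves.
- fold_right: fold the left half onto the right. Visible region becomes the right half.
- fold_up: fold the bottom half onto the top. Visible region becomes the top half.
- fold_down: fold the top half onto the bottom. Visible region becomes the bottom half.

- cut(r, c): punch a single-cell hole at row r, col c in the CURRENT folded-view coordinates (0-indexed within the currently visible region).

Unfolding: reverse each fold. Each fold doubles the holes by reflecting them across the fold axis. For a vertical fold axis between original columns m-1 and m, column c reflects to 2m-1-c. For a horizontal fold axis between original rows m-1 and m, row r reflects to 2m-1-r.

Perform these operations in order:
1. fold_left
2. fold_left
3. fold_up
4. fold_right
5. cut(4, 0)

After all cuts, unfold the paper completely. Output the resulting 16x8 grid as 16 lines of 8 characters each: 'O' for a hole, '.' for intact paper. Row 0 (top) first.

Answer: ........
........
........
........
OOOOOOOO
........
........
........
........
........
........
OOOOOOOO
........
........
........
........

Derivation:
Op 1 fold_left: fold axis v@4; visible region now rows[0,16) x cols[0,4) = 16x4
Op 2 fold_left: fold axis v@2; visible region now rows[0,16) x cols[0,2) = 16x2
Op 3 fold_up: fold axis h@8; visible region now rows[0,8) x cols[0,2) = 8x2
Op 4 fold_right: fold axis v@1; visible region now rows[0,8) x cols[1,2) = 8x1
Op 5 cut(4, 0): punch at orig (4,1); cuts so far [(4, 1)]; region rows[0,8) x cols[1,2) = 8x1
Unfold 1 (reflect across v@1): 2 holes -> [(4, 0), (4, 1)]
Unfold 2 (reflect across h@8): 4 holes -> [(4, 0), (4, 1), (11, 0), (11, 1)]
Unfold 3 (reflect across v@2): 8 holes -> [(4, 0), (4, 1), (4, 2), (4, 3), (11, 0), (11, 1), (11, 2), (11, 3)]
Unfold 4 (reflect across v@4): 16 holes -> [(4, 0), (4, 1), (4, 2), (4, 3), (4, 4), (4, 5), (4, 6), (4, 7), (11, 0), (11, 1), (11, 2), (11, 3), (11, 4), (11, 5), (11, 6), (11, 7)]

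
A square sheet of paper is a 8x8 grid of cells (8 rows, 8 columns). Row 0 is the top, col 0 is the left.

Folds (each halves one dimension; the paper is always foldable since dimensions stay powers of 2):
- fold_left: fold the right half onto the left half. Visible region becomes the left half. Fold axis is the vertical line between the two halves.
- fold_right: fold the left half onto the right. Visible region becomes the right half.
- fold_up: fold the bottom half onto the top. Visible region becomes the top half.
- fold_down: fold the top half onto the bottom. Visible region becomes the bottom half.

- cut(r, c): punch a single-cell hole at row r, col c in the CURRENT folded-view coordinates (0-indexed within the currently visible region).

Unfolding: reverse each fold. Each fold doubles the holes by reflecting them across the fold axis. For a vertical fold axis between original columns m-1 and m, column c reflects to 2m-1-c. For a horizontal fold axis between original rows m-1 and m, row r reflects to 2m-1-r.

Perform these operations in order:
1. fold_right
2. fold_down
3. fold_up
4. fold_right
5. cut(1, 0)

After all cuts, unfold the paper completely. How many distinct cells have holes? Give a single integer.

Op 1 fold_right: fold axis v@4; visible region now rows[0,8) x cols[4,8) = 8x4
Op 2 fold_down: fold axis h@4; visible region now rows[4,8) x cols[4,8) = 4x4
Op 3 fold_up: fold axis h@6; visible region now rows[4,6) x cols[4,8) = 2x4
Op 4 fold_right: fold axis v@6; visible region now rows[4,6) x cols[6,8) = 2x2
Op 5 cut(1, 0): punch at orig (5,6); cuts so far [(5, 6)]; region rows[4,6) x cols[6,8) = 2x2
Unfold 1 (reflect across v@6): 2 holes -> [(5, 5), (5, 6)]
Unfold 2 (reflect across h@6): 4 holes -> [(5, 5), (5, 6), (6, 5), (6, 6)]
Unfold 3 (reflect across h@4): 8 holes -> [(1, 5), (1, 6), (2, 5), (2, 6), (5, 5), (5, 6), (6, 5), (6, 6)]
Unfold 4 (reflect across v@4): 16 holes -> [(1, 1), (1, 2), (1, 5), (1, 6), (2, 1), (2, 2), (2, 5), (2, 6), (5, 1), (5, 2), (5, 5), (5, 6), (6, 1), (6, 2), (6, 5), (6, 6)]

Answer: 16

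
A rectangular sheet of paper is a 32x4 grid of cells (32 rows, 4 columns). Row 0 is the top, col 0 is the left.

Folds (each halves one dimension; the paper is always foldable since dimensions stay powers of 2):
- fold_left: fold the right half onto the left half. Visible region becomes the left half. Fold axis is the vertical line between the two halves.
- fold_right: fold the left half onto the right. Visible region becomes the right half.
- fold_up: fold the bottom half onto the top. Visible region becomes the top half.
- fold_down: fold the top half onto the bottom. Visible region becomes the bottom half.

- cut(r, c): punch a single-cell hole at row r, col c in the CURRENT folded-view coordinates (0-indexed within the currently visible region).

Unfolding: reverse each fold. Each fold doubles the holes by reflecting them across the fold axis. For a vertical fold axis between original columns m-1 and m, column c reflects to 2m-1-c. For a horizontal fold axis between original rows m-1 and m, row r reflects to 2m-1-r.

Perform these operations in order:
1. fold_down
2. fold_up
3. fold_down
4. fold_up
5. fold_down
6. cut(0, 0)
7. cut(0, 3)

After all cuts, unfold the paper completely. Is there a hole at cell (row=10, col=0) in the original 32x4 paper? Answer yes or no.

Op 1 fold_down: fold axis h@16; visible region now rows[16,32) x cols[0,4) = 16x4
Op 2 fold_up: fold axis h@24; visible region now rows[16,24) x cols[0,4) = 8x4
Op 3 fold_down: fold axis h@20; visible region now rows[20,24) x cols[0,4) = 4x4
Op 4 fold_up: fold axis h@22; visible region now rows[20,22) x cols[0,4) = 2x4
Op 5 fold_down: fold axis h@21; visible region now rows[21,22) x cols[0,4) = 1x4
Op 6 cut(0, 0): punch at orig (21,0); cuts so far [(21, 0)]; region rows[21,22) x cols[0,4) = 1x4
Op 7 cut(0, 3): punch at orig (21,3); cuts so far [(21, 0), (21, 3)]; region rows[21,22) x cols[0,4) = 1x4
Unfold 1 (reflect across h@21): 4 holes -> [(20, 0), (20, 3), (21, 0), (21, 3)]
Unfold 2 (reflect across h@22): 8 holes -> [(20, 0), (20, 3), (21, 0), (21, 3), (22, 0), (22, 3), (23, 0), (23, 3)]
Unfold 3 (reflect across h@20): 16 holes -> [(16, 0), (16, 3), (17, 0), (17, 3), (18, 0), (18, 3), (19, 0), (19, 3), (20, 0), (20, 3), (21, 0), (21, 3), (22, 0), (22, 3), (23, 0), (23, 3)]
Unfold 4 (reflect across h@24): 32 holes -> [(16, 0), (16, 3), (17, 0), (17, 3), (18, 0), (18, 3), (19, 0), (19, 3), (20, 0), (20, 3), (21, 0), (21, 3), (22, 0), (22, 3), (23, 0), (23, 3), (24, 0), (24, 3), (25, 0), (25, 3), (26, 0), (26, 3), (27, 0), (27, 3), (28, 0), (28, 3), (29, 0), (29, 3), (30, 0), (30, 3), (31, 0), (31, 3)]
Unfold 5 (reflect across h@16): 64 holes -> [(0, 0), (0, 3), (1, 0), (1, 3), (2, 0), (2, 3), (3, 0), (3, 3), (4, 0), (4, 3), (5, 0), (5, 3), (6, 0), (6, 3), (7, 0), (7, 3), (8, 0), (8, 3), (9, 0), (9, 3), (10, 0), (10, 3), (11, 0), (11, 3), (12, 0), (12, 3), (13, 0), (13, 3), (14, 0), (14, 3), (15, 0), (15, 3), (16, 0), (16, 3), (17, 0), (17, 3), (18, 0), (18, 3), (19, 0), (19, 3), (20, 0), (20, 3), (21, 0), (21, 3), (22, 0), (22, 3), (23, 0), (23, 3), (24, 0), (24, 3), (25, 0), (25, 3), (26, 0), (26, 3), (27, 0), (27, 3), (28, 0), (28, 3), (29, 0), (29, 3), (30, 0), (30, 3), (31, 0), (31, 3)]
Holes: [(0, 0), (0, 3), (1, 0), (1, 3), (2, 0), (2, 3), (3, 0), (3, 3), (4, 0), (4, 3), (5, 0), (5, 3), (6, 0), (6, 3), (7, 0), (7, 3), (8, 0), (8, 3), (9, 0), (9, 3), (10, 0), (10, 3), (11, 0), (11, 3), (12, 0), (12, 3), (13, 0), (13, 3), (14, 0), (14, 3), (15, 0), (15, 3), (16, 0), (16, 3), (17, 0), (17, 3), (18, 0), (18, 3), (19, 0), (19, 3), (20, 0), (20, 3), (21, 0), (21, 3), (22, 0), (22, 3), (23, 0), (23, 3), (24, 0), (24, 3), (25, 0), (25, 3), (26, 0), (26, 3), (27, 0), (27, 3), (28, 0), (28, 3), (29, 0), (29, 3), (30, 0), (30, 3), (31, 0), (31, 3)]

Answer: yes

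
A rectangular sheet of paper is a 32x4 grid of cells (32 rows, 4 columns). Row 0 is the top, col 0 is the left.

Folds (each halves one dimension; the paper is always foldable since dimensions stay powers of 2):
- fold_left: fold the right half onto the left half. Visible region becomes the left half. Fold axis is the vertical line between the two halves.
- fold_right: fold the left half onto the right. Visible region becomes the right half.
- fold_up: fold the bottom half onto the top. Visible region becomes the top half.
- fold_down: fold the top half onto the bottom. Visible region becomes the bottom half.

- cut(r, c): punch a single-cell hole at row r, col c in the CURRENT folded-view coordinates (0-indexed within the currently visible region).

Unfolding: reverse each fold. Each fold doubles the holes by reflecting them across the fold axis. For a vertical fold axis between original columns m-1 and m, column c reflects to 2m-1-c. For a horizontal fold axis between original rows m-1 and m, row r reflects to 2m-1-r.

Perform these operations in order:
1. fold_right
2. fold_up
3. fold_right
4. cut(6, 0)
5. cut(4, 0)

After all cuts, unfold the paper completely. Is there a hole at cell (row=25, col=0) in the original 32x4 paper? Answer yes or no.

Op 1 fold_right: fold axis v@2; visible region now rows[0,32) x cols[2,4) = 32x2
Op 2 fold_up: fold axis h@16; visible region now rows[0,16) x cols[2,4) = 16x2
Op 3 fold_right: fold axis v@3; visible region now rows[0,16) x cols[3,4) = 16x1
Op 4 cut(6, 0): punch at orig (6,3); cuts so far [(6, 3)]; region rows[0,16) x cols[3,4) = 16x1
Op 5 cut(4, 0): punch at orig (4,3); cuts so far [(4, 3), (6, 3)]; region rows[0,16) x cols[3,4) = 16x1
Unfold 1 (reflect across v@3): 4 holes -> [(4, 2), (4, 3), (6, 2), (6, 3)]
Unfold 2 (reflect across h@16): 8 holes -> [(4, 2), (4, 3), (6, 2), (6, 3), (25, 2), (25, 3), (27, 2), (27, 3)]
Unfold 3 (reflect across v@2): 16 holes -> [(4, 0), (4, 1), (4, 2), (4, 3), (6, 0), (6, 1), (6, 2), (6, 3), (25, 0), (25, 1), (25, 2), (25, 3), (27, 0), (27, 1), (27, 2), (27, 3)]
Holes: [(4, 0), (4, 1), (4, 2), (4, 3), (6, 0), (6, 1), (6, 2), (6, 3), (25, 0), (25, 1), (25, 2), (25, 3), (27, 0), (27, 1), (27, 2), (27, 3)]

Answer: yes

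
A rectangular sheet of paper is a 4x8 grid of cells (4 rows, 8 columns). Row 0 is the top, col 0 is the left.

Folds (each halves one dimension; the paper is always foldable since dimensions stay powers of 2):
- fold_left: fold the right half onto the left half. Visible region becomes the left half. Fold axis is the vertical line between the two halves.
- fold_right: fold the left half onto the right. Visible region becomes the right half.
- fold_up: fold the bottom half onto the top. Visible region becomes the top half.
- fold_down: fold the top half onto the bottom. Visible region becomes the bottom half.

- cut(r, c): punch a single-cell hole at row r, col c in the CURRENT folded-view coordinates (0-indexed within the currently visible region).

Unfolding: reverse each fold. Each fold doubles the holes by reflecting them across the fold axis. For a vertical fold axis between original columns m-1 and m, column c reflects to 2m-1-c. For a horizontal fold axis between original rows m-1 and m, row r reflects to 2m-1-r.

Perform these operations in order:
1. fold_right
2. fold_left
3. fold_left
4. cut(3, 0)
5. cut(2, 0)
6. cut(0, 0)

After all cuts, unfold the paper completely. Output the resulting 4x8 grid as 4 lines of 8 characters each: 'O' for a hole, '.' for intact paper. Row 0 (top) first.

Answer: OOOOOOOO
........
OOOOOOOO
OOOOOOOO

Derivation:
Op 1 fold_right: fold axis v@4; visible region now rows[0,4) x cols[4,8) = 4x4
Op 2 fold_left: fold axis v@6; visible region now rows[0,4) x cols[4,6) = 4x2
Op 3 fold_left: fold axis v@5; visible region now rows[0,4) x cols[4,5) = 4x1
Op 4 cut(3, 0): punch at orig (3,4); cuts so far [(3, 4)]; region rows[0,4) x cols[4,5) = 4x1
Op 5 cut(2, 0): punch at orig (2,4); cuts so far [(2, 4), (3, 4)]; region rows[0,4) x cols[4,5) = 4x1
Op 6 cut(0, 0): punch at orig (0,4); cuts so far [(0, 4), (2, 4), (3, 4)]; region rows[0,4) x cols[4,5) = 4x1
Unfold 1 (reflect across v@5): 6 holes -> [(0, 4), (0, 5), (2, 4), (2, 5), (3, 4), (3, 5)]
Unfold 2 (reflect across v@6): 12 holes -> [(0, 4), (0, 5), (0, 6), (0, 7), (2, 4), (2, 5), (2, 6), (2, 7), (3, 4), (3, 5), (3, 6), (3, 7)]
Unfold 3 (reflect across v@4): 24 holes -> [(0, 0), (0, 1), (0, 2), (0, 3), (0, 4), (0, 5), (0, 6), (0, 7), (2, 0), (2, 1), (2, 2), (2, 3), (2, 4), (2, 5), (2, 6), (2, 7), (3, 0), (3, 1), (3, 2), (3, 3), (3, 4), (3, 5), (3, 6), (3, 7)]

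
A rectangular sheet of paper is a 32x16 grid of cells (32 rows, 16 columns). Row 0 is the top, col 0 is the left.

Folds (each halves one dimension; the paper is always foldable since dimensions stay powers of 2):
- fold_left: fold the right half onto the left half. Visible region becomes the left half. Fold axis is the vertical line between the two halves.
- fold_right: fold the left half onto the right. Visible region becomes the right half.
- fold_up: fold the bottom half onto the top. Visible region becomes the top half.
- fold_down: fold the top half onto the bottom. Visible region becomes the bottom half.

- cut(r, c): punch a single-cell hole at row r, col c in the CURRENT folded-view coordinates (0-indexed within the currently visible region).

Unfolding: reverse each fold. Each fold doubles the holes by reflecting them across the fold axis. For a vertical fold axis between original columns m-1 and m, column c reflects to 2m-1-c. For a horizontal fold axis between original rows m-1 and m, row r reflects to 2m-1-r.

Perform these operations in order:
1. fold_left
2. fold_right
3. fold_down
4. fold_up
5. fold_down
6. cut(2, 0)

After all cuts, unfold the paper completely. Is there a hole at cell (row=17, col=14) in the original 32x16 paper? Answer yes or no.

Op 1 fold_left: fold axis v@8; visible region now rows[0,32) x cols[0,8) = 32x8
Op 2 fold_right: fold axis v@4; visible region now rows[0,32) x cols[4,8) = 32x4
Op 3 fold_down: fold axis h@16; visible region now rows[16,32) x cols[4,8) = 16x4
Op 4 fold_up: fold axis h@24; visible region now rows[16,24) x cols[4,8) = 8x4
Op 5 fold_down: fold axis h@20; visible region now rows[20,24) x cols[4,8) = 4x4
Op 6 cut(2, 0): punch at orig (22,4); cuts so far [(22, 4)]; region rows[20,24) x cols[4,8) = 4x4
Unfold 1 (reflect across h@20): 2 holes -> [(17, 4), (22, 4)]
Unfold 2 (reflect across h@24): 4 holes -> [(17, 4), (22, 4), (25, 4), (30, 4)]
Unfold 3 (reflect across h@16): 8 holes -> [(1, 4), (6, 4), (9, 4), (14, 4), (17, 4), (22, 4), (25, 4), (30, 4)]
Unfold 4 (reflect across v@4): 16 holes -> [(1, 3), (1, 4), (6, 3), (6, 4), (9, 3), (9, 4), (14, 3), (14, 4), (17, 3), (17, 4), (22, 3), (22, 4), (25, 3), (25, 4), (30, 3), (30, 4)]
Unfold 5 (reflect across v@8): 32 holes -> [(1, 3), (1, 4), (1, 11), (1, 12), (6, 3), (6, 4), (6, 11), (6, 12), (9, 3), (9, 4), (9, 11), (9, 12), (14, 3), (14, 4), (14, 11), (14, 12), (17, 3), (17, 4), (17, 11), (17, 12), (22, 3), (22, 4), (22, 11), (22, 12), (25, 3), (25, 4), (25, 11), (25, 12), (30, 3), (30, 4), (30, 11), (30, 12)]
Holes: [(1, 3), (1, 4), (1, 11), (1, 12), (6, 3), (6, 4), (6, 11), (6, 12), (9, 3), (9, 4), (9, 11), (9, 12), (14, 3), (14, 4), (14, 11), (14, 12), (17, 3), (17, 4), (17, 11), (17, 12), (22, 3), (22, 4), (22, 11), (22, 12), (25, 3), (25, 4), (25, 11), (25, 12), (30, 3), (30, 4), (30, 11), (30, 12)]

Answer: no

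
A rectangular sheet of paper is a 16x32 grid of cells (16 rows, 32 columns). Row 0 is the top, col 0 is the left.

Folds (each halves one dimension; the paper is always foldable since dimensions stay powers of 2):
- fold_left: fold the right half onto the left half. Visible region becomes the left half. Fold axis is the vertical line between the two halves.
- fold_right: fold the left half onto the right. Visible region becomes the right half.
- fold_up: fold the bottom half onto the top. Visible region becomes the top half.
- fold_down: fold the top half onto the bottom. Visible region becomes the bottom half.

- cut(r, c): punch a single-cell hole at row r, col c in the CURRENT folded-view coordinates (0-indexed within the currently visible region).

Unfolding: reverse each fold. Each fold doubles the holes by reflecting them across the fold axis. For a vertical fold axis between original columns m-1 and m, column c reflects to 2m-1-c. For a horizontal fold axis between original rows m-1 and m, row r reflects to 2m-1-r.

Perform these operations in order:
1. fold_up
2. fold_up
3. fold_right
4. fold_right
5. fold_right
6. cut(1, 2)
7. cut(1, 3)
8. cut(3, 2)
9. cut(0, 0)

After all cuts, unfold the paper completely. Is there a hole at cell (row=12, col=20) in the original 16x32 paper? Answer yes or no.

Op 1 fold_up: fold axis h@8; visible region now rows[0,8) x cols[0,32) = 8x32
Op 2 fold_up: fold axis h@4; visible region now rows[0,4) x cols[0,32) = 4x32
Op 3 fold_right: fold axis v@16; visible region now rows[0,4) x cols[16,32) = 4x16
Op 4 fold_right: fold axis v@24; visible region now rows[0,4) x cols[24,32) = 4x8
Op 5 fold_right: fold axis v@28; visible region now rows[0,4) x cols[28,32) = 4x4
Op 6 cut(1, 2): punch at orig (1,30); cuts so far [(1, 30)]; region rows[0,4) x cols[28,32) = 4x4
Op 7 cut(1, 3): punch at orig (1,31); cuts so far [(1, 30), (1, 31)]; region rows[0,4) x cols[28,32) = 4x4
Op 8 cut(3, 2): punch at orig (3,30); cuts so far [(1, 30), (1, 31), (3, 30)]; region rows[0,4) x cols[28,32) = 4x4
Op 9 cut(0, 0): punch at orig (0,28); cuts so far [(0, 28), (1, 30), (1, 31), (3, 30)]; region rows[0,4) x cols[28,32) = 4x4
Unfold 1 (reflect across v@28): 8 holes -> [(0, 27), (0, 28), (1, 24), (1, 25), (1, 30), (1, 31), (3, 25), (3, 30)]
Unfold 2 (reflect across v@24): 16 holes -> [(0, 19), (0, 20), (0, 27), (0, 28), (1, 16), (1, 17), (1, 22), (1, 23), (1, 24), (1, 25), (1, 30), (1, 31), (3, 17), (3, 22), (3, 25), (3, 30)]
Unfold 3 (reflect across v@16): 32 holes -> [(0, 3), (0, 4), (0, 11), (0, 12), (0, 19), (0, 20), (0, 27), (0, 28), (1, 0), (1, 1), (1, 6), (1, 7), (1, 8), (1, 9), (1, 14), (1, 15), (1, 16), (1, 17), (1, 22), (1, 23), (1, 24), (1, 25), (1, 30), (1, 31), (3, 1), (3, 6), (3, 9), (3, 14), (3, 17), (3, 22), (3, 25), (3, 30)]
Unfold 4 (reflect across h@4): 64 holes -> [(0, 3), (0, 4), (0, 11), (0, 12), (0, 19), (0, 20), (0, 27), (0, 28), (1, 0), (1, 1), (1, 6), (1, 7), (1, 8), (1, 9), (1, 14), (1, 15), (1, 16), (1, 17), (1, 22), (1, 23), (1, 24), (1, 25), (1, 30), (1, 31), (3, 1), (3, 6), (3, 9), (3, 14), (3, 17), (3, 22), (3, 25), (3, 30), (4, 1), (4, 6), (4, 9), (4, 14), (4, 17), (4, 22), (4, 25), (4, 30), (6, 0), (6, 1), (6, 6), (6, 7), (6, 8), (6, 9), (6, 14), (6, 15), (6, 16), (6, 17), (6, 22), (6, 23), (6, 24), (6, 25), (6, 30), (6, 31), (7, 3), (7, 4), (7, 11), (7, 12), (7, 19), (7, 20), (7, 27), (7, 28)]
Unfold 5 (reflect across h@8): 128 holes -> [(0, 3), (0, 4), (0, 11), (0, 12), (0, 19), (0, 20), (0, 27), (0, 28), (1, 0), (1, 1), (1, 6), (1, 7), (1, 8), (1, 9), (1, 14), (1, 15), (1, 16), (1, 17), (1, 22), (1, 23), (1, 24), (1, 25), (1, 30), (1, 31), (3, 1), (3, 6), (3, 9), (3, 14), (3, 17), (3, 22), (3, 25), (3, 30), (4, 1), (4, 6), (4, 9), (4, 14), (4, 17), (4, 22), (4, 25), (4, 30), (6, 0), (6, 1), (6, 6), (6, 7), (6, 8), (6, 9), (6, 14), (6, 15), (6, 16), (6, 17), (6, 22), (6, 23), (6, 24), (6, 25), (6, 30), (6, 31), (7, 3), (7, 4), (7, 11), (7, 12), (7, 19), (7, 20), (7, 27), (7, 28), (8, 3), (8, 4), (8, 11), (8, 12), (8, 19), (8, 20), (8, 27), (8, 28), (9, 0), (9, 1), (9, 6), (9, 7), (9, 8), (9, 9), (9, 14), (9, 15), (9, 16), (9, 17), (9, 22), (9, 23), (9, 24), (9, 25), (9, 30), (9, 31), (11, 1), (11, 6), (11, 9), (11, 14), (11, 17), (11, 22), (11, 25), (11, 30), (12, 1), (12, 6), (12, 9), (12, 14), (12, 17), (12, 22), (12, 25), (12, 30), (14, 0), (14, 1), (14, 6), (14, 7), (14, 8), (14, 9), (14, 14), (14, 15), (14, 16), (14, 17), (14, 22), (14, 23), (14, 24), (14, 25), (14, 30), (14, 31), (15, 3), (15, 4), (15, 11), (15, 12), (15, 19), (15, 20), (15, 27), (15, 28)]
Holes: [(0, 3), (0, 4), (0, 11), (0, 12), (0, 19), (0, 20), (0, 27), (0, 28), (1, 0), (1, 1), (1, 6), (1, 7), (1, 8), (1, 9), (1, 14), (1, 15), (1, 16), (1, 17), (1, 22), (1, 23), (1, 24), (1, 25), (1, 30), (1, 31), (3, 1), (3, 6), (3, 9), (3, 14), (3, 17), (3, 22), (3, 25), (3, 30), (4, 1), (4, 6), (4, 9), (4, 14), (4, 17), (4, 22), (4, 25), (4, 30), (6, 0), (6, 1), (6, 6), (6, 7), (6, 8), (6, 9), (6, 14), (6, 15), (6, 16), (6, 17), (6, 22), (6, 23), (6, 24), (6, 25), (6, 30), (6, 31), (7, 3), (7, 4), (7, 11), (7, 12), (7, 19), (7, 20), (7, 27), (7, 28), (8, 3), (8, 4), (8, 11), (8, 12), (8, 19), (8, 20), (8, 27), (8, 28), (9, 0), (9, 1), (9, 6), (9, 7), (9, 8), (9, 9), (9, 14), (9, 15), (9, 16), (9, 17), (9, 22), (9, 23), (9, 24), (9, 25), (9, 30), (9, 31), (11, 1), (11, 6), (11, 9), (11, 14), (11, 17), (11, 22), (11, 25), (11, 30), (12, 1), (12, 6), (12, 9), (12, 14), (12, 17), (12, 22), (12, 25), (12, 30), (14, 0), (14, 1), (14, 6), (14, 7), (14, 8), (14, 9), (14, 14), (14, 15), (14, 16), (14, 17), (14, 22), (14, 23), (14, 24), (14, 25), (14, 30), (14, 31), (15, 3), (15, 4), (15, 11), (15, 12), (15, 19), (15, 20), (15, 27), (15, 28)]

Answer: no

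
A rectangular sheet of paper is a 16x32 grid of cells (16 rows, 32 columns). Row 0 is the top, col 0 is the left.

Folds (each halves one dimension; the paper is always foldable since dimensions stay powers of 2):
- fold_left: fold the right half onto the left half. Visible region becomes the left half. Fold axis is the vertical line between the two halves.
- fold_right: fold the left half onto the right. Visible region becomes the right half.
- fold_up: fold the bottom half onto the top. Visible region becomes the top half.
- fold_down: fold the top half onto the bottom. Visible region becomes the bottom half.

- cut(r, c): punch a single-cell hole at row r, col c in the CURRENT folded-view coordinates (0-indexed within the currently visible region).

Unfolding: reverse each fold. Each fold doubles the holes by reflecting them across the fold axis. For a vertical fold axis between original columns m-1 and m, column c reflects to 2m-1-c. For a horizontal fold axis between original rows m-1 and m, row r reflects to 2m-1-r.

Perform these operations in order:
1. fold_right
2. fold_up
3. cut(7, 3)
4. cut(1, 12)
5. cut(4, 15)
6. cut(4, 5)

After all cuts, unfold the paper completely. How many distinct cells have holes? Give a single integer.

Answer: 16

Derivation:
Op 1 fold_right: fold axis v@16; visible region now rows[0,16) x cols[16,32) = 16x16
Op 2 fold_up: fold axis h@8; visible region now rows[0,8) x cols[16,32) = 8x16
Op 3 cut(7, 3): punch at orig (7,19); cuts so far [(7, 19)]; region rows[0,8) x cols[16,32) = 8x16
Op 4 cut(1, 12): punch at orig (1,28); cuts so far [(1, 28), (7, 19)]; region rows[0,8) x cols[16,32) = 8x16
Op 5 cut(4, 15): punch at orig (4,31); cuts so far [(1, 28), (4, 31), (7, 19)]; region rows[0,8) x cols[16,32) = 8x16
Op 6 cut(4, 5): punch at orig (4,21); cuts so far [(1, 28), (4, 21), (4, 31), (7, 19)]; region rows[0,8) x cols[16,32) = 8x16
Unfold 1 (reflect across h@8): 8 holes -> [(1, 28), (4, 21), (4, 31), (7, 19), (8, 19), (11, 21), (11, 31), (14, 28)]
Unfold 2 (reflect across v@16): 16 holes -> [(1, 3), (1, 28), (4, 0), (4, 10), (4, 21), (4, 31), (7, 12), (7, 19), (8, 12), (8, 19), (11, 0), (11, 10), (11, 21), (11, 31), (14, 3), (14, 28)]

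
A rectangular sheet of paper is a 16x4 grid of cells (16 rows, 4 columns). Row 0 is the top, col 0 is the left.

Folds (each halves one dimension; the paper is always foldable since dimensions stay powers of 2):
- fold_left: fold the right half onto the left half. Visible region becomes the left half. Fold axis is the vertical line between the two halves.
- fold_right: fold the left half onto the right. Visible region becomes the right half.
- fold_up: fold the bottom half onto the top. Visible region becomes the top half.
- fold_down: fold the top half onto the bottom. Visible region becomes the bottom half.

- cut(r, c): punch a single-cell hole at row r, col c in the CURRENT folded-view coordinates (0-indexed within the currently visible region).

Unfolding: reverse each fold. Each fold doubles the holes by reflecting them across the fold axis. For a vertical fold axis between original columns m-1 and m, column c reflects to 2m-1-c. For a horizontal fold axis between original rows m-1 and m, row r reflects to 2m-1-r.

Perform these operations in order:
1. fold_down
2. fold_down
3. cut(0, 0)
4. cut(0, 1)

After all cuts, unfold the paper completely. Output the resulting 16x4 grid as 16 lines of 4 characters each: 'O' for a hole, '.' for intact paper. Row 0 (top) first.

Op 1 fold_down: fold axis h@8; visible region now rows[8,16) x cols[0,4) = 8x4
Op 2 fold_down: fold axis h@12; visible region now rows[12,16) x cols[0,4) = 4x4
Op 3 cut(0, 0): punch at orig (12,0); cuts so far [(12, 0)]; region rows[12,16) x cols[0,4) = 4x4
Op 4 cut(0, 1): punch at orig (12,1); cuts so far [(12, 0), (12, 1)]; region rows[12,16) x cols[0,4) = 4x4
Unfold 1 (reflect across h@12): 4 holes -> [(11, 0), (11, 1), (12, 0), (12, 1)]
Unfold 2 (reflect across h@8): 8 holes -> [(3, 0), (3, 1), (4, 0), (4, 1), (11, 0), (11, 1), (12, 0), (12, 1)]

Answer: ....
....
....
OO..
OO..
....
....
....
....
....
....
OO..
OO..
....
....
....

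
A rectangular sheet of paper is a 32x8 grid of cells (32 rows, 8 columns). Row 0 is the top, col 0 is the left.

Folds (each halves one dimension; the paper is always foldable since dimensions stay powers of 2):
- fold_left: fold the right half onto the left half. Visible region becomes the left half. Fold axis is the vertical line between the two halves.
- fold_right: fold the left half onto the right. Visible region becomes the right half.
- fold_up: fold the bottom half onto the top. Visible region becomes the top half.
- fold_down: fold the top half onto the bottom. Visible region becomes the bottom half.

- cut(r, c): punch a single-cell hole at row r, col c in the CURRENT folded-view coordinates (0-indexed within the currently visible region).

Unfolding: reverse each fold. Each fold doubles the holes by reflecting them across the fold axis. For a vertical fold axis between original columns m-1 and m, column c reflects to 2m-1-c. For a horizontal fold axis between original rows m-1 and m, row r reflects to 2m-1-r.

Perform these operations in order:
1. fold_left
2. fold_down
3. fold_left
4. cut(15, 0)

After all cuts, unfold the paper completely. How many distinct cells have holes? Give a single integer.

Answer: 8

Derivation:
Op 1 fold_left: fold axis v@4; visible region now rows[0,32) x cols[0,4) = 32x4
Op 2 fold_down: fold axis h@16; visible region now rows[16,32) x cols[0,4) = 16x4
Op 3 fold_left: fold axis v@2; visible region now rows[16,32) x cols[0,2) = 16x2
Op 4 cut(15, 0): punch at orig (31,0); cuts so far [(31, 0)]; region rows[16,32) x cols[0,2) = 16x2
Unfold 1 (reflect across v@2): 2 holes -> [(31, 0), (31, 3)]
Unfold 2 (reflect across h@16): 4 holes -> [(0, 0), (0, 3), (31, 0), (31, 3)]
Unfold 3 (reflect across v@4): 8 holes -> [(0, 0), (0, 3), (0, 4), (0, 7), (31, 0), (31, 3), (31, 4), (31, 7)]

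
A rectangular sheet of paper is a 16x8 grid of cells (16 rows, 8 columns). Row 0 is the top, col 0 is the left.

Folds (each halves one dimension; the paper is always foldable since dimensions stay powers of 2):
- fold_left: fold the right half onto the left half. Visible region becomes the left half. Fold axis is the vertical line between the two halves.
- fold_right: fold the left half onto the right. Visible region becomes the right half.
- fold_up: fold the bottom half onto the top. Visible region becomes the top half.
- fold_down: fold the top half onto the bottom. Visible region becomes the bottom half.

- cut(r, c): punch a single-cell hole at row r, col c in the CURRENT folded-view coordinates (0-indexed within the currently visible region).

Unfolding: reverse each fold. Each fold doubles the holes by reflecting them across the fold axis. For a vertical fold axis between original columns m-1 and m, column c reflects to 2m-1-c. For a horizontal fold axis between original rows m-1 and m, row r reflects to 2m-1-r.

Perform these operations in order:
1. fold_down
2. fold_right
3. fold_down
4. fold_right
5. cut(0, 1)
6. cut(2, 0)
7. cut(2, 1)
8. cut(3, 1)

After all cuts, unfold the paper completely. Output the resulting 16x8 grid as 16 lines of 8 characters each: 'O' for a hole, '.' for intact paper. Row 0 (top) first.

Op 1 fold_down: fold axis h@8; visible region now rows[8,16) x cols[0,8) = 8x8
Op 2 fold_right: fold axis v@4; visible region now rows[8,16) x cols[4,8) = 8x4
Op 3 fold_down: fold axis h@12; visible region now rows[12,16) x cols[4,8) = 4x4
Op 4 fold_right: fold axis v@6; visible region now rows[12,16) x cols[6,8) = 4x2
Op 5 cut(0, 1): punch at orig (12,7); cuts so far [(12, 7)]; region rows[12,16) x cols[6,8) = 4x2
Op 6 cut(2, 0): punch at orig (14,6); cuts so far [(12, 7), (14, 6)]; region rows[12,16) x cols[6,8) = 4x2
Op 7 cut(2, 1): punch at orig (14,7); cuts so far [(12, 7), (14, 6), (14, 7)]; region rows[12,16) x cols[6,8) = 4x2
Op 8 cut(3, 1): punch at orig (15,7); cuts so far [(12, 7), (14, 6), (14, 7), (15, 7)]; region rows[12,16) x cols[6,8) = 4x2
Unfold 1 (reflect across v@6): 8 holes -> [(12, 4), (12, 7), (14, 4), (14, 5), (14, 6), (14, 7), (15, 4), (15, 7)]
Unfold 2 (reflect across h@12): 16 holes -> [(8, 4), (8, 7), (9, 4), (9, 5), (9, 6), (9, 7), (11, 4), (11, 7), (12, 4), (12, 7), (14, 4), (14, 5), (14, 6), (14, 7), (15, 4), (15, 7)]
Unfold 3 (reflect across v@4): 32 holes -> [(8, 0), (8, 3), (8, 4), (8, 7), (9, 0), (9, 1), (9, 2), (9, 3), (9, 4), (9, 5), (9, 6), (9, 7), (11, 0), (11, 3), (11, 4), (11, 7), (12, 0), (12, 3), (12, 4), (12, 7), (14, 0), (14, 1), (14, 2), (14, 3), (14, 4), (14, 5), (14, 6), (14, 7), (15, 0), (15, 3), (15, 4), (15, 7)]
Unfold 4 (reflect across h@8): 64 holes -> [(0, 0), (0, 3), (0, 4), (0, 7), (1, 0), (1, 1), (1, 2), (1, 3), (1, 4), (1, 5), (1, 6), (1, 7), (3, 0), (3, 3), (3, 4), (3, 7), (4, 0), (4, 3), (4, 4), (4, 7), (6, 0), (6, 1), (6, 2), (6, 3), (6, 4), (6, 5), (6, 6), (6, 7), (7, 0), (7, 3), (7, 4), (7, 7), (8, 0), (8, 3), (8, 4), (8, 7), (9, 0), (9, 1), (9, 2), (9, 3), (9, 4), (9, 5), (9, 6), (9, 7), (11, 0), (11, 3), (11, 4), (11, 7), (12, 0), (12, 3), (12, 4), (12, 7), (14, 0), (14, 1), (14, 2), (14, 3), (14, 4), (14, 5), (14, 6), (14, 7), (15, 0), (15, 3), (15, 4), (15, 7)]

Answer: O..OO..O
OOOOOOOO
........
O..OO..O
O..OO..O
........
OOOOOOOO
O..OO..O
O..OO..O
OOOOOOOO
........
O..OO..O
O..OO..O
........
OOOOOOOO
O..OO..O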